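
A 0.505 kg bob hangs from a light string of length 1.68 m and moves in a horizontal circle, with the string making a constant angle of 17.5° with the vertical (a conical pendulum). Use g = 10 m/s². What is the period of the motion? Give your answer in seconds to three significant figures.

2.52 s

r = L sinθ = 0.5052 m. From T sinθ = mω²r and T cosθ = mg: tanθ = ω²r/g, so ω² = g tanθ / r = g/(L cosθ).
ω = √(g/(L cosθ)) = √(10.0/(1.68 × 0.9537)) = √6.241 = 2.498 rad/s.
Period = 2π/ω = 2.515 s.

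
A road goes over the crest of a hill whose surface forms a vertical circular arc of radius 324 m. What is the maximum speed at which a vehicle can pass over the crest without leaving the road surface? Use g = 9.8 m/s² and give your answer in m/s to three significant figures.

56.3 m/s

At the crest the centre of the circle is below the vehicle, so the net downward (centripetal) force is mg − N = mv²/r.
The vehicle leaves the road when N → 0, giving v_max = √(g r) = √(9.8 × 324) = 56.35 m/s.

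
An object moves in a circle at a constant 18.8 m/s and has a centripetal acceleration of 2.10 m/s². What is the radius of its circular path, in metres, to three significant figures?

a_c = v²/r ⇒ r = v²/a_c = (18.8)²/2.10 = 353.4/2.10 = 168.3 m.

168 m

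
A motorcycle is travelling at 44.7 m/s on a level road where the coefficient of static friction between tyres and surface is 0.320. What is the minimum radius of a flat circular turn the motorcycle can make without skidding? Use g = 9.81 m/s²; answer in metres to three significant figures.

636 m

At the limit, μ_s m g = m v²/r, so r_min = v²/(μ_s g) = (44.7)²/(0.320 × 9.81) = 1998/3.139 = 636.5 m.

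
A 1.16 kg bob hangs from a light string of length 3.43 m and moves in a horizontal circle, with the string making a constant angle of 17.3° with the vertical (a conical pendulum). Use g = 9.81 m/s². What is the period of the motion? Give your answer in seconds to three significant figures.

3.63 s

r = L sinθ = 1.020 m. From T sinθ = mω²r and T cosθ = mg: tanθ = ω²r/g, so ω² = g tanθ / r = g/(L cosθ).
ω = √(g/(L cosθ)) = √(9.81/(3.43 × 0.9548)) = √2.996 = 1.731 rad/s.
Period = 2π/ω = 3.630 s.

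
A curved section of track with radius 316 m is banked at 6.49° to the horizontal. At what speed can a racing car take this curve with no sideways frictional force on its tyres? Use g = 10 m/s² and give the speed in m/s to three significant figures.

19.0 m/s

On a frictionless banked curve, N sinθ = mv²/r and N cosθ = mg, so tanθ = v²/(rg).
v = √(r g tanθ) = √(316 × 10.0 × tan 6.49°) = √(316 × 10.0 × 0.1138) = √359.5 = 18.96 m/s.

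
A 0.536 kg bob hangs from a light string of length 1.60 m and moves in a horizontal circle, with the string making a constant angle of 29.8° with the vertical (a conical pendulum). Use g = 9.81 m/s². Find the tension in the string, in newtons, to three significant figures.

6.06 N

Vertically the bob has no acceleration, so T cosθ = mg.
T = mg/cosθ = 0.536 × 9.81 / cos 29.8° = 5.258/0.8678 = 6.059 N.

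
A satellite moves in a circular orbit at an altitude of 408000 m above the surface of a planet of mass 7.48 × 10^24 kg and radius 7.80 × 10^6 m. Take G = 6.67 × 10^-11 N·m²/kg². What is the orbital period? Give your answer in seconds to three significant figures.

r = R + h = 7.80 × 10^6 + 408000 = 8.208 × 10^6 m. Gravity provides the centripetal force: G M m / r² = m v² / r ⇒ v = √(GM/r) = 7796 m/s.
T = 2πr/v = 2π × 8.208 × 10^6 / 7796 = 6615 s.

6610 s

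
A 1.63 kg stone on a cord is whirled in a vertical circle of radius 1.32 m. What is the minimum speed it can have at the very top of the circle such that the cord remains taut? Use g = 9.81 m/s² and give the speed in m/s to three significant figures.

At the highest point the centre is directly below, so both the weight and T act inward: T + mg = mv²/r.
At minimum speed T → 0, so mg = mv_min²/r ⇒ v_min = √(g r) = √(9.81 × 1.32) = 3.598 m/s.

3.60 m/s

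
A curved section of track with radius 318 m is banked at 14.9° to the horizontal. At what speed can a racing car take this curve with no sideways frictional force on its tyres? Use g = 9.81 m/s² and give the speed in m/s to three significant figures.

28.8 m/s

On a frictionless banked curve, N sinθ = mv²/r and N cosθ = mg, so tanθ = v²/(rg).
v = √(r g tanθ) = √(318 × 9.81 × tan 14.9°) = √(318 × 9.81 × 0.2661) = √830.1 = 28.81 m/s.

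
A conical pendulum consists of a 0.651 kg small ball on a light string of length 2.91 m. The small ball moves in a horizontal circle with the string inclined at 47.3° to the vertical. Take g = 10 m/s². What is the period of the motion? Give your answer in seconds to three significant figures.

r = L sinθ = 2.139 m. From T sinθ = mω²r and T cosθ = mg: tanθ = ω²r/g, so ω² = g tanθ / r = g/(L cosθ).
ω = √(g/(L cosθ)) = √(10.0/(2.91 × 0.6782)) = √5.067 = 2.251 rad/s.
Period = 2π/ω = 2.791 s.

2.79 s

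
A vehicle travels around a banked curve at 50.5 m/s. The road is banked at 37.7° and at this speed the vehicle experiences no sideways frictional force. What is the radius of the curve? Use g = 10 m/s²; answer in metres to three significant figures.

330 m

Frictionless banking: tanθ = v²/(rg), so r = v²/(g tanθ).
r = (50.5)²/(10.0 × tan 37.7°) = 2550/(10.0 × 0.7729) = 2550/7.729 = 330.0 m.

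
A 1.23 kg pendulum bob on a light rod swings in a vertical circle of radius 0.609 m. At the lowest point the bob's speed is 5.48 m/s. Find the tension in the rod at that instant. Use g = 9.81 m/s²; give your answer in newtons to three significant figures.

72.7 N

At the lowest point, T points up (toward the centre) and the weight mg points down (away from the centre), so the net inward force is T − mg = mv²/r.
T = m(v²/r + g) = 1.23 × ((5.48)²/0.609 + 9.81) = 1.23 × (49.31 + 9.81) = 1.23 × 59.12 = 72.72 N.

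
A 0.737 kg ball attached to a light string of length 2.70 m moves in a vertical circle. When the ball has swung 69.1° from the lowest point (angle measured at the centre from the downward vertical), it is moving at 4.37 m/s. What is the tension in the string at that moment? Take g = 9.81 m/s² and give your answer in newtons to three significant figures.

Take the radial direction toward the centre of the circle as positive. The component of the weight along the string toward the centre is −mg cos φ (φ measured from the bottom), so Newton's second law along the string gives T − mg cos φ = m v²/r.
cos 69.1° = 0.3567, so T = m(v²/r + g cos φ) = 0.737 × ((4.37)²/2.70 + 9.81 × 0.3567) = 0.737 × (7.073 + (3.500)) = 0.737 × 10.57 = 7.792 N.

7.79 N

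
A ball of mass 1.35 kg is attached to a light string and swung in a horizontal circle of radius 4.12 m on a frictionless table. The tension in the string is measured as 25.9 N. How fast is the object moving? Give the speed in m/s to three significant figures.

T = m v²/r ⇒ v = √(T r / m) = √(25.9 × 4.12 / 1.35) = √79.04 = 8.891 m/s.

8.89 m/s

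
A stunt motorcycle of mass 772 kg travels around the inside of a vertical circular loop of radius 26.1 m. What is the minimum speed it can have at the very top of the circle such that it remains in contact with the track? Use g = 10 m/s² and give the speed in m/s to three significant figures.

At the top, both weight mg and N point toward the centre: N + mg = mv²/r.
At minimum speed N → 0, so mg = mv_min²/r ⇒ v_min = √(g r) = √(10.0 × 26.1) = 16.16 m/s.

16.2 m/s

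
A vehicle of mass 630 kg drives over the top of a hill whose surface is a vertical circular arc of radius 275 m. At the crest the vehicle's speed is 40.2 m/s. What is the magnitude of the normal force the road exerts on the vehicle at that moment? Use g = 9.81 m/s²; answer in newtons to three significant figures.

At the crest the centripetal acceleration points downward (toward the centre of the arc), so mg − N = mv²/r.
N = m(g − v²/r) = 630 × (9.81 − (40.2)²/275) = 630 × (9.81 − 5.877) = 630 × 3.933 = 2478 N.

2480 N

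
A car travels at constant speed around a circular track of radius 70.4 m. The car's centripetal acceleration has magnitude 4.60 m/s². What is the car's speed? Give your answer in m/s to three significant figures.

a_c = v²/r ⇒ v = √(a_c · r) = √(4.60 × 70.4) = √323.8 = 18.00 m/s.

18.0 m/s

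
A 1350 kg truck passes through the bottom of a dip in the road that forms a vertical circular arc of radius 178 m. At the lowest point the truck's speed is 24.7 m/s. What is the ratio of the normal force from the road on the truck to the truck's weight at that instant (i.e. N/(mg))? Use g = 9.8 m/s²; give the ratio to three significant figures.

1.35

At the bottom, N − mg = mv²/r, so N = m(v²/r + g) and N/(mg) = v²/(rg) + 1 = (24.7)²/(178 × 9.8) + 1 = 0.3497 + 1 = 1.350.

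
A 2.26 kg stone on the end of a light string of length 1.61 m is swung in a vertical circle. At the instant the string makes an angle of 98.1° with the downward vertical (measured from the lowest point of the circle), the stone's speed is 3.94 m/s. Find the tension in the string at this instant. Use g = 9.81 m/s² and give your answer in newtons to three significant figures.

18.7 N

Take the radial direction toward the centre of the circle as positive. The component of the weight along the string toward the centre is −mg cos φ (φ measured from the bottom), so Newton's second law along the string gives T − mg cos φ = m v²/r.
cos 98.1° = -0.1409, so T = m(v²/r + g cos φ) = 2.26 × ((3.94)²/1.61 + 9.81 × -0.1409) = 2.26 × (9.642 + (-1.382)) = 2.26 × 8.260 = 18.67 N.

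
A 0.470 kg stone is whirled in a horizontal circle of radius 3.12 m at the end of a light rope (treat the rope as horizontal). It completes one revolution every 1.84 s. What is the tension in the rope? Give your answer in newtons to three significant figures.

v = 2πr/T = 2π × 3.12/1.84 = 10.65 m/s.
The tension is the only horizontal force, so it supplies the full centripetal force: T = m v²/r = 0.470 × (10.65)²/3.12 = 0.470 × 113.5/3.12 = 17.10 N.

17.1 N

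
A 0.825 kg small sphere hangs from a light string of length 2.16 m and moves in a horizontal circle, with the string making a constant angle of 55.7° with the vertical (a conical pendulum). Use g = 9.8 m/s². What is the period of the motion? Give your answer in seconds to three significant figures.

2.21 s

r = L sinθ = 1.784 m. From T sinθ = mω²r and T cosθ = mg: tanθ = ω²r/g, so ω² = g tanθ / r = g/(L cosθ).
ω = √(g/(L cosθ)) = √(9.8/(2.16 × 0.5635)) = √8.051 = 2.837 rad/s.
Period = 2π/ω = 2.214 s.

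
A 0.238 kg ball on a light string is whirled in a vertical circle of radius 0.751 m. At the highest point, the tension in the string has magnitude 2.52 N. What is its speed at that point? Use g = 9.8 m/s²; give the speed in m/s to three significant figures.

At the top, T + mg = mv²/r, so v = √(r(T/m + g)) = √(0.751 × (2.52/0.238 + 9.8)) = √(0.751 × 20.39) = √15.31 = 3.913 m/s.

3.91 m/s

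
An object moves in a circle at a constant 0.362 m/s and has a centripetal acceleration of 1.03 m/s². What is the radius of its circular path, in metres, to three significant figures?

0.127 m

a_c = v²/r ⇒ r = v²/a_c = (0.362)²/1.03 = 0.1310/1.03 = 0.1272 m.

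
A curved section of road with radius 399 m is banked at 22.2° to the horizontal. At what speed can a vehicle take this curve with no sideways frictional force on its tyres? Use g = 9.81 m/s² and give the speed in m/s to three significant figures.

40.0 m/s

On a frictionless banked curve, N sinθ = mv²/r and N cosθ = mg, so tanθ = v²/(rg).
v = √(r g tanθ) = √(399 × 9.81 × tan 22.2°) = √(399 × 9.81 × 0.4081) = √1597 = 39.97 m/s.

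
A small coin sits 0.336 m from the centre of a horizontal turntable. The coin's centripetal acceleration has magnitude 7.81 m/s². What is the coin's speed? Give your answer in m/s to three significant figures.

1.62 m/s

a_c = v²/r ⇒ v = √(a_c · r) = √(7.81 × 0.336) = √2.624 = 1.620 m/s.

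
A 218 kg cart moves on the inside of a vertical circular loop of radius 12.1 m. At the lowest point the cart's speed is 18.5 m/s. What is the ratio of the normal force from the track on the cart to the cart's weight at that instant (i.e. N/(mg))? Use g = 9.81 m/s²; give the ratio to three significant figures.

At the bottom, N − mg = mv²/r, so N = m(v²/r + g) and N/(mg) = v²/(rg) + 1 = (18.5)²/(12.1 × 9.81) + 1 = 2.883 + 1 = 3.883.

3.88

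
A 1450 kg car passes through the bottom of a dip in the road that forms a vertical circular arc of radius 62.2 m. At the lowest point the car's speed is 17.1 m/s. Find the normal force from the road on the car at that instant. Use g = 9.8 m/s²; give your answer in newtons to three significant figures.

21000 N

At the lowest point, N points up (toward the centre) and the weight mg points down (away from the centre), so the net inward force is N − mg = mv²/r.
N = m(v²/r + g) = 1450 × ((17.1)²/62.2 + 9.8) = 1450 × (4.701 + 9.8) = 1450 × 14.50 = 21030 N.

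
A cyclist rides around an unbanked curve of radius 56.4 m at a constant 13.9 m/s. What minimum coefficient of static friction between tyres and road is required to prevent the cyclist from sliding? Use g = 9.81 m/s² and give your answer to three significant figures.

Friction provides the centripetal force: μ_s m g = m v²/r, so μ_s = v²/(g r) = (13.90)²/(9.81 × 56.4) = 193.2/553.3 = 0.3492.

0.349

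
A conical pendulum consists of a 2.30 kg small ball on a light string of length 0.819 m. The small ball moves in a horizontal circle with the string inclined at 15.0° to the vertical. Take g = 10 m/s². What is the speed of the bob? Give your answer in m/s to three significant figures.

0.754 m/s

The radius of the circle is r = L sinθ = 0.819 × sin 15.0° = 0.2120 m.
Horizontally T sinθ = mv²/r and vertically T cosθ = mg, so tanθ = v²/(rg).
v = √(r g tanθ) = √(0.2120 × 10.0 × 0.2679) = √0.5680 = 0.7536 m/s.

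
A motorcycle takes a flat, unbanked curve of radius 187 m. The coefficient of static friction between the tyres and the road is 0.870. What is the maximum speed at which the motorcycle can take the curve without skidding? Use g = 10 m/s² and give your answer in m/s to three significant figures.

40.3 m/s

The only inward force on a level bend is static friction, so at the limit f_s = μ_s N = μ_s m g = m v²/r.
Mass cancels: v_max = √(μ_s g r) = √(0.870 × 10.0 × 187) = √1627 = 40.33 m/s.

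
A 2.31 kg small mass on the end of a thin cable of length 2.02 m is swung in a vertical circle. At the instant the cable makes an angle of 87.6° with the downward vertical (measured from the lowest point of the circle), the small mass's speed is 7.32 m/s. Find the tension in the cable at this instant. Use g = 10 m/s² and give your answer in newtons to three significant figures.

62.2 N

Take the radial direction toward the centre of the circle as positive. The component of the weight along the string toward the centre is −mg cos φ (φ measured from the bottom), so Newton's second law along the string gives T − mg cos φ = m v²/r.
cos 87.6° = 0.04188, so T = m(v²/r + g cos φ) = 2.31 × ((7.32)²/2.02 + 10.0 × 0.04188) = 2.31 × (26.53 + (0.4188)) = 2.31 × 26.94 = 62.24 N.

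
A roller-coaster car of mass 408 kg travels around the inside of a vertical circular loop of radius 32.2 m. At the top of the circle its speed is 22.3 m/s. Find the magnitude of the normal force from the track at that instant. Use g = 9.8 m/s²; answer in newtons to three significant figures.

2300 N

At the top, both N and the weight mg point inward (toward the centre), so N + mg = mv²/r.
N = m(v²/r − g) = 408 × ((22.3)²/32.2 − 9.8) = 408 × (15.44 − 9.8) = 408 × 5.644 = 2303 N.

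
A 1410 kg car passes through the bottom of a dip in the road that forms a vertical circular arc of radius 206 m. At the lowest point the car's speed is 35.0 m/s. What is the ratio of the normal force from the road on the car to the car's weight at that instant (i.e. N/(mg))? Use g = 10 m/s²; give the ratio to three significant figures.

1.59

At the bottom, N − mg = mv²/r, so N = m(v²/r + g) and N/(mg) = v²/(rg) + 1 = (35.0)²/(206 × 10.0) + 1 = 0.5947 + 1 = 1.595.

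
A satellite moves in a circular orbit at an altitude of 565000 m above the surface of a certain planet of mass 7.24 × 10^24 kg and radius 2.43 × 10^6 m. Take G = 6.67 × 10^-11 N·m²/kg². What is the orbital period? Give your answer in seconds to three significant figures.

r = R + h = 2.43 × 10^6 + 565000 = 2.995 × 10^6 m. Gravity provides the centripetal force: G M m / r² = m v² / r ⇒ v = √(GM/r) = 12700 m/s.
T = 2πr/v = 2π × 2.995 × 10^6 / 12700 = 1482 s.

1480 s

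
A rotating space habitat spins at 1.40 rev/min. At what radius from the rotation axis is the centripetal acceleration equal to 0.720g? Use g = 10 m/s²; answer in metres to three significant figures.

335 m

ω = 1.40 rev/min × 2π/60 = 0.1466 rad/s.
a_c = ω²r = 0.720g ⇒ r = 0.720 × 10.0 / (0.1466)² = 7.200/0.02149 = 335.0 m.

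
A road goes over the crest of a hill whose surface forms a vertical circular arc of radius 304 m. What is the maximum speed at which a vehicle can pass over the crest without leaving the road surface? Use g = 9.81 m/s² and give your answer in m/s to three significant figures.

54.6 m/s

At the crest the centre of the circle is below the vehicle, so the net downward (centripetal) force is mg − N = mv²/r.
The vehicle leaves the road when N → 0, giving v_max = √(g r) = √(9.81 × 304) = 54.61 m/s.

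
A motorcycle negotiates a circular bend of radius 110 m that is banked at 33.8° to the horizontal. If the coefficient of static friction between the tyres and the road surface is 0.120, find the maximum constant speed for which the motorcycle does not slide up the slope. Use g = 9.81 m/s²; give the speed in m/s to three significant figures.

30.4 m/s

At the maximum speed, friction acts down the slope at its limiting value f = μN. Radially (horizontal, toward centre): N sinθ + μN cosθ = mv²/r. Vertically: N cosθ − μN sinθ = mg.
Dividing: v² = r g (sinθ + μcosθ)/(cosθ − μsinθ).
sinθ + μcosθ = 0.5563 + 0.120×0.8310 = 0.6560; cosθ − μsinθ = 0.8310 − 0.120×0.5563 = 0.7642.
v² = 110 × 9.81 × 0.6560/0.7642 = 926.3 m²/s², so v = 30.44 m/s.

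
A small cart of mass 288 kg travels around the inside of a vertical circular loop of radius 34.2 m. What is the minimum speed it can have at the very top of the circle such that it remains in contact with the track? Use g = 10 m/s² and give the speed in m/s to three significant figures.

At the highest point the centre is directly below, so both the weight and N act inward: N + mg = mv²/r.
At minimum speed N → 0, so mg = mv_min²/r ⇒ v_min = √(g r) = √(10.0 × 34.2) = 18.49 m/s.

18.5 m/s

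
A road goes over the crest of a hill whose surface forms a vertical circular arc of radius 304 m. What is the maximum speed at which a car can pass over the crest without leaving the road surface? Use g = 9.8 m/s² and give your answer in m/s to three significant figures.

54.6 m/s

At the crest the centre of the circle is below the car, so the net downward (centripetal) force is mg − N = mv²/r.
The car leaves the road when N → 0, giving v_max = √(g r) = √(9.8 × 304) = 54.58 m/s.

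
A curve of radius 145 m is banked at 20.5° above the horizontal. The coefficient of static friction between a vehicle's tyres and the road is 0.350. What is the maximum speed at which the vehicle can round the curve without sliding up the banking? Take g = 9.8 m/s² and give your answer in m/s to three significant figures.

34.4 m/s

At the maximum speed, friction acts down the slope at its limiting value f = μN. Radially (horizontal, toward centre): N sinθ + μN cosθ = mv²/r. Vertically: N cosθ − μN sinθ = mg.
Dividing: v² = r g (sinθ + μcosθ)/(cosθ − μsinθ).
sinθ + μcosθ = 0.3502 + 0.350×0.9367 = 0.6780; cosθ − μsinθ = 0.9367 − 0.350×0.3502 = 0.8141.
v² = 145 × 9.8 × 0.6780/0.8141 = 1184 m²/s², so v = 34.40 m/s.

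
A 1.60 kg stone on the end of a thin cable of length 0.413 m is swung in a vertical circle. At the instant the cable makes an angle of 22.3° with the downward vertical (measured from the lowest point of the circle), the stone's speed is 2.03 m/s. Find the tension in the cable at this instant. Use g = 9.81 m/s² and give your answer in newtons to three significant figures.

30.5 N

Take the radial direction toward the centre of the circle as positive. The component of the weight along the string toward the centre is −mg cos φ (φ measured from the bottom), so Newton's second law along the string gives T − mg cos φ = m v²/r.
cos 22.3° = 0.9252, so T = m(v²/r + g cos φ) = 1.60 × ((2.03)²/0.413 + 9.81 × 0.9252) = 1.60 × (9.978 + (9.076)) = 1.60 × 19.05 = 30.49 N.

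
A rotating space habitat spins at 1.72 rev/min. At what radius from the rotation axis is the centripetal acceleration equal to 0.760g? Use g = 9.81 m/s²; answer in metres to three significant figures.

230 m

ω = 1.72 rev/min × 2π/60 = 0.1801 rad/s.
a_c = ω²r = 0.760g ⇒ r = 0.760 × 9.81 / (0.1801)² = 7.456/0.03244 = 229.8 m.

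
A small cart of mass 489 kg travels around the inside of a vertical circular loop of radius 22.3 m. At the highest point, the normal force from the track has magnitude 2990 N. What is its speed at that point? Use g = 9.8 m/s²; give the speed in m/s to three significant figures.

18.8 m/s

At the top, N + mg = mv²/r, so v = √(r(N/m + g)) = √(22.3 × (2990/489 + 9.8)) = √(22.3 × 15.91) = √354.9 = 18.84 m/s.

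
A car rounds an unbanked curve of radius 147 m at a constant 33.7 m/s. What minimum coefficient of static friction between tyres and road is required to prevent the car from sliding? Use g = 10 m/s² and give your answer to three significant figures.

Friction provides the centripetal force: μ_s m g = m v²/r, so μ_s = v²/(g r) = (33.70)²/(10.0 × 147) = 1136/1470 = 0.7726.

0.773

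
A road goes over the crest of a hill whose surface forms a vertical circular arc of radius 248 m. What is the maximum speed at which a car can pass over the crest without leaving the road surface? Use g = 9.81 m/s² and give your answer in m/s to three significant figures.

At the crest the centre of the circle is below the car, so the net downward (centripetal) force is mg − N = mv²/r.
The car leaves the road when N → 0, giving v_max = √(g r) = √(9.81 × 248) = 49.32 m/s.

49.3 m/s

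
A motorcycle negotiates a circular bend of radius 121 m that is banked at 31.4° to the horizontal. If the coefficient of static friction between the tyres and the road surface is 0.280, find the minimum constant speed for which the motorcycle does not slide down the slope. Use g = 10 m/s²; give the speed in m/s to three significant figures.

18.5 m/s

At the minimum speed, friction acts up the slope at its limiting value f = μN. Radially (horizontal, toward centre): N sinθ − μN cosθ = mv²/r. Vertically: N cosθ + μN sinθ = mg.
Dividing: v² = r g (sinθ − μcosθ)/(cosθ + μsinθ).
sinθ − μcosθ = 0.5210 − 0.280×0.8536 = 0.2820; cosθ + μsinθ = 0.8536 + 0.280×0.5210 = 0.9994.
v² = 121 × 10.0 × 0.2820/0.9994 = 341.4 m²/s², so v = 18.48 m/s.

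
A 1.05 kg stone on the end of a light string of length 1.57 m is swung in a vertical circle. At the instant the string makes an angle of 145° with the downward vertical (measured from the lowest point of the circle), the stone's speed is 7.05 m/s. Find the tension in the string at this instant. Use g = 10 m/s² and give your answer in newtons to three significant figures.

Take the radial direction toward the centre of the circle as positive. The component of the weight along the string toward the centre is −mg cos φ (φ measured from the bottom), so Newton's second law along the string gives T − mg cos φ = m v²/r.
cos 145° = -0.8192, so T = m(v²/r + g cos φ) = 1.05 × ((7.05)²/1.57 + 10.0 × -0.8192) = 1.05 × (31.66 + (-8.192)) = 1.05 × 23.47 = 24.64 N.

24.6 N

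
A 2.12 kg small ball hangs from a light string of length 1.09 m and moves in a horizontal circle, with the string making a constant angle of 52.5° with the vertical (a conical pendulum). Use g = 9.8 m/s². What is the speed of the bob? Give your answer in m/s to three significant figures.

The radius of the circle is r = L sinθ = 1.09 × sin 52.5° = 0.8648 m.
Horizontally T sinθ = mv²/r and vertically T cosθ = mg, so tanθ = v²/(rg).
v = √(r g tanθ) = √(0.8648 × 9.8 × 1.303) = √11.04 = 3.323 m/s.

3.32 m/s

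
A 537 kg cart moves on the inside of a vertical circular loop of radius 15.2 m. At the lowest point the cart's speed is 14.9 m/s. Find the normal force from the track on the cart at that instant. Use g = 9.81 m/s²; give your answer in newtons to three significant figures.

13100 N

At the lowest point, N points up (toward the centre) and the weight mg points down (away from the centre), so the net inward force is N − mg = mv²/r.
N = m(v²/r + g) = 537 × ((14.9)²/15.2 + 9.81) = 537 × (14.61 + 9.81) = 537 × 24.42 = 13110 N.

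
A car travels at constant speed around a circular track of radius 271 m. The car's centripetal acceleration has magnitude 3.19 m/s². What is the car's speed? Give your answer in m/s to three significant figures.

29.4 m/s

a_c = v²/r ⇒ v = √(a_c · r) = √(3.19 × 271) = √864.5 = 29.40 m/s.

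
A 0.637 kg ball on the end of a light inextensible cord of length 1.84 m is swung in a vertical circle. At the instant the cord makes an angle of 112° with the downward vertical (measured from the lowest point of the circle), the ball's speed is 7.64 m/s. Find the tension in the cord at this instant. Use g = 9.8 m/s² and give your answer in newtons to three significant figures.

17.9 N

Take the radial direction toward the centre of the circle as positive. The component of the weight along the string toward the centre is −mg cos φ (φ measured from the bottom), so Newton's second law along the string gives T − mg cos φ = m v²/r.
cos 112° = -0.3746, so T = m(v²/r + g cos φ) = 0.637 × ((7.64)²/1.84 + 9.8 × -0.3746) = 0.637 × (31.72 + (-3.671)) = 0.637 × 28.05 = 17.87 N.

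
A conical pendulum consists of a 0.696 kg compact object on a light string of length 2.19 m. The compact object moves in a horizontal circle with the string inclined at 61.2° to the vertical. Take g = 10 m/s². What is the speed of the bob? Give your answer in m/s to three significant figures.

5.91 m/s

The radius of the circle is r = L sinθ = 2.19 × sin 61.2° = 1.919 m.
Horizontally T sinθ = mv²/r and vertically T cosθ = mg, so tanθ = v²/(rg).
v = √(r g tanθ) = √(1.919 × 10.0 × 1.819) = √34.91 = 5.908 m/s.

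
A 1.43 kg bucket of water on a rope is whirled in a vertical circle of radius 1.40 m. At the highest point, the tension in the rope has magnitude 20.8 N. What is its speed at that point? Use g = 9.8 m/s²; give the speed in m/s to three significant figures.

5.84 m/s

At the top, T + mg = mv²/r, so v = √(r(T/m + g)) = √(1.40 × (20.8/1.43 + 9.8)) = √(1.40 × 24.35) = √34.08 = 5.838 m/s.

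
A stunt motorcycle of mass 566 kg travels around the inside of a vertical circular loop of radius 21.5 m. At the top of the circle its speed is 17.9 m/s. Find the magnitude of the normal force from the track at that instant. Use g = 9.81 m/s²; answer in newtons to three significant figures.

2880 N

At the top, both N and the weight mg point inward (toward the centre), so N + mg = mv²/r.
N = m(v²/r − g) = 566 × ((17.9)²/21.5 − 9.81) = 566 × (14.90 − 9.81) = 566 × 5.093 = 2883 N.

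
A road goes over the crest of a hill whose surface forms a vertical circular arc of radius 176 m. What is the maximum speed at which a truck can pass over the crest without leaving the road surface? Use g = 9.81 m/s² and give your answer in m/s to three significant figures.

At the crest the centre of the circle is below the truck, so the net downward (centripetal) force is mg − N = mv²/r.
The truck leaves the road when N → 0, giving v_max = √(g r) = √(9.81 × 176) = 41.55 m/s.

41.6 m/s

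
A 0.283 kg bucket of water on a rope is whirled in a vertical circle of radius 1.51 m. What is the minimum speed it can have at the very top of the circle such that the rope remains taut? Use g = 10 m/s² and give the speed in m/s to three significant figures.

3.89 m/s

At the top, both weight mg and T point toward the centre: T + mg = mv²/r.
At minimum speed T → 0, so mg = mv_min²/r ⇒ v_min = √(g r) = √(10.0 × 1.51) = 3.886 m/s.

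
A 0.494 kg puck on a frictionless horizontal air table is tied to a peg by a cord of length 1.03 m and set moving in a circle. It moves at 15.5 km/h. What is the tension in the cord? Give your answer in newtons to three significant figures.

v = 15.5 km/h = 15.5/3.6 = 4.306 m/s.
The tension is the only horizontal force, so it supplies the full centripetal force: T = m v²/r = 0.494 × (4.306)²/1.03 = 0.494 × 18.54/1.03 = 8.891 N.

8.89 N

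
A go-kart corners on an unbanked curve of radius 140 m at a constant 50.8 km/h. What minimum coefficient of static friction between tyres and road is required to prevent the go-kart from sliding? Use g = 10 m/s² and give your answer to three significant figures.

0.142

v = 50.8/3.6 = 14.11 m/s.
Friction provides the centripetal force: μ_s m g = m v²/r, so μ_s = v²/(g r) = (14.11)²/(10.0 × 140) = 199.1/1400 = 0.1422.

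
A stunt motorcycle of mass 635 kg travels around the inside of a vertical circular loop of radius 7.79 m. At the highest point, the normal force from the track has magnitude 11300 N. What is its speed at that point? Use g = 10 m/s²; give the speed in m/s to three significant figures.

14.7 m/s

At the top, N + mg = mv²/r, so v = √(r(N/m + g)) = √(7.79 × (11300/635 + 10.0)) = √(7.79 × 27.80) = √216.5 = 14.71 m/s.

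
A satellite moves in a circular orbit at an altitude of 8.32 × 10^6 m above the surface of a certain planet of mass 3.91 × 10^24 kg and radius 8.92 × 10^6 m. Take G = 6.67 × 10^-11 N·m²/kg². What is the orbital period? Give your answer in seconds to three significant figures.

27900 s

r = R + h = 8.92 × 10^6 + 8.32 × 10^6 = 1.724 × 10^7 m. Gravity provides the centripetal force: G M m / r² = m v² / r ⇒ v = √(GM/r) = 3889 m/s.
T = 2πr/v = 2π × 1.724 × 10^7 / 3889 = 27850 s.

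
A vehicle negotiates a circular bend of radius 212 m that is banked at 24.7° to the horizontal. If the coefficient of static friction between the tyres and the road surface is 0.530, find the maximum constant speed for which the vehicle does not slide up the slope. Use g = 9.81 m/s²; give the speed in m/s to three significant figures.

52.2 m/s

At the maximum speed, friction acts down the slope at its limiting value f = μN. Radially (horizontal, toward centre): N sinθ + μN cosθ = mv²/r. Vertically: N cosθ − μN sinθ = mg.
Dividing: v² = r g (sinθ + μcosθ)/(cosθ − μsinθ).
sinθ + μcosθ = 0.4179 + 0.530×0.9085 = 0.8994; cosθ − μsinθ = 0.9085 − 0.530×0.4179 = 0.6870.
v² = 212 × 9.81 × 0.8994/0.6870 = 2722 m²/s², so v = 52.18 m/s.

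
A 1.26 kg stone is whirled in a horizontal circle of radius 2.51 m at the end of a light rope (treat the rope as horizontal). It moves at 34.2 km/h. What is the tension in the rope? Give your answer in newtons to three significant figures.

v = 34.2 km/h = 34.2/3.6 = 9.500 m/s.
The tension is the only horizontal force, so it supplies the full centripetal force: T = m v²/r = 1.26 × (9.500)²/2.51 = 1.26 × 90.25/2.51 = 45.30 N.

45.3 N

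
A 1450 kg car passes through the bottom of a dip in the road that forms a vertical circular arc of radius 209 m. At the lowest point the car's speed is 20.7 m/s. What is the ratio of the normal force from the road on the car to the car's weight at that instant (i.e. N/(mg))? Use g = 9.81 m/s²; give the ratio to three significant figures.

At the bottom, N − mg = mv²/r, so N = m(v²/r + g) and N/(mg) = v²/(rg) + 1 = (20.7)²/(209 × 9.81) + 1 = 0.2090 + 1 = 1.209.

1.21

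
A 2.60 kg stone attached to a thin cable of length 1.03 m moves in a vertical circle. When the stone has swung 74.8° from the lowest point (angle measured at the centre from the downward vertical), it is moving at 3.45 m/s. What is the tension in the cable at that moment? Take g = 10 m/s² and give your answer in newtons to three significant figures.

Take the radial direction toward the centre of the circle as positive. The component of the weight along the string toward the centre is −mg cos φ (φ measured from the bottom), so Newton's second law along the string gives T − mg cos φ = m v²/r.
cos 74.8° = 0.2622, so T = m(v²/r + g cos φ) = 2.60 × ((3.45)²/1.03 + 10.0 × 0.2622) = 2.60 × (11.56 + (2.622)) = 2.60 × 14.18 = 36.86 N.

36.9 N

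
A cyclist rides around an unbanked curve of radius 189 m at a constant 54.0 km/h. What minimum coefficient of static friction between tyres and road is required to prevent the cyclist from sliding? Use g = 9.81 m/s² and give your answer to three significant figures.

v = 54.0/3.6 = 15.00 m/s.
Friction provides the centripetal force: μ_s m g = m v²/r, so μ_s = v²/(g r) = (15.00)²/(9.81 × 189) = 225.0/1854 = 0.1214.

0.121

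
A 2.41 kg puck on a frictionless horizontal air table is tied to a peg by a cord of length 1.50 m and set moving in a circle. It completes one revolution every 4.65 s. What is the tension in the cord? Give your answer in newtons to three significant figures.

v = 2πr/T = 2π × 1.50/4.65 = 2.027 m/s.
The tension is the only horizontal force, so it supplies the full centripetal force: T = m v²/r = 2.41 × (2.027)²/1.50 = 2.41 × 4.108/1.50 = 6.600 N.

6.60 N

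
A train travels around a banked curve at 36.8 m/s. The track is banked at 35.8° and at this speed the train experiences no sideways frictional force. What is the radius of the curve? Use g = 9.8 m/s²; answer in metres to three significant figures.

Frictionless banking: tanθ = v²/(rg), so r = v²/(g tanθ).
r = (36.8)²/(9.8 × tan 35.8°) = 1354/(9.8 × 0.7212) = 1354/7.068 = 191.6 m.

192 m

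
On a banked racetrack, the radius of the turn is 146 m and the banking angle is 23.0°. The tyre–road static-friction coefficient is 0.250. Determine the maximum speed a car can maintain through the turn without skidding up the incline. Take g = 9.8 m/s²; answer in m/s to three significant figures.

At the maximum speed, friction acts down the slope at its limiting value f = μN. Radially (horizontal, toward centre): N sinθ + μN cosθ = mv²/r. Vertically: N cosθ − μN sinθ = mg.
Dividing: v² = r g (sinθ + μcosθ)/(cosθ − μsinθ).
sinθ + μcosθ = 0.3907 + 0.250×0.9205 = 0.6209; cosθ − μsinθ = 0.9205 − 0.250×0.3907 = 0.8228.
v² = 146 × 9.8 × 0.6209/0.8228 = 1080 m²/s², so v = 32.86 m/s.

32.9 m/s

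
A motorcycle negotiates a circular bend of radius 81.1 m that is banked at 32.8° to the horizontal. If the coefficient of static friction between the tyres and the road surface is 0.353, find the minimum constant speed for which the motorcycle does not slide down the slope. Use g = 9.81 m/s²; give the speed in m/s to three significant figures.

At the minimum speed, friction acts up the slope at its limiting value f = μN. Radially (horizontal, toward centre): N sinθ − μN cosθ = mv²/r. Vertically: N cosθ + μN sinθ = mg.
Dividing: v² = r g (sinθ − μcosθ)/(cosθ + μsinθ).
sinθ − μcosθ = 0.5417 − 0.353×0.8406 = 0.2450; cosθ + μsinθ = 0.8406 + 0.353×0.5417 = 1.032.
v² = 81.1 × 9.81 × 0.2450/1.032 = 188.9 m²/s², so v = 13.74 m/s.

13.7 m/s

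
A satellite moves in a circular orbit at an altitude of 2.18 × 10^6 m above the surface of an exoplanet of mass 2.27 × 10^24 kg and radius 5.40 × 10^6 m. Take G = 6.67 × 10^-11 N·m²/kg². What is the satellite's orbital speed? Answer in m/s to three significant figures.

Orbital radius r = R + h = 5.40 × 10^6 + 2.18 × 10^6 = 7.580 × 10^6 m.
Gravity supplies the centripetal force: G M m / r² = m v² / r, so v = √(GM/r).
v = √(6.67 × 10^-11 × 2.27 × 10^24 / 7.580 × 10^6) = √(1.997 × 10^7) = 4469 m/s.

4470 m/s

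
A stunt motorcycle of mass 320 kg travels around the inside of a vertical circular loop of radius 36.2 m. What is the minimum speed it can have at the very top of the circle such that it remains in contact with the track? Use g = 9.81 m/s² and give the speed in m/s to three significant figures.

18.8 m/s

At the top, both weight mg and N point toward the centre: N + mg = mv²/r.
At minimum speed N → 0, so mg = mv_min²/r ⇒ v_min = √(g r) = √(9.81 × 36.2) = 18.84 m/s.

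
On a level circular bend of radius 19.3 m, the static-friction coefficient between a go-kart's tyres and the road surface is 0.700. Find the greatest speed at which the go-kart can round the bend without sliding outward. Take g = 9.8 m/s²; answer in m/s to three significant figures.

11.5 m/s

On a flat curve, static friction is the only horizontal force, so it must supply the full centripetal force: μ_s m g = m v²/r.
Mass cancels: v_max = √(μ_s g r) = √(0.700 × 9.8 × 19.3) = √132.4 = 11.51 m/s.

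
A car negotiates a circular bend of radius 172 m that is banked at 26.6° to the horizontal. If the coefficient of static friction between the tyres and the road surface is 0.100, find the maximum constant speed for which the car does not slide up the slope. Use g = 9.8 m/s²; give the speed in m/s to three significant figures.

At the maximum speed, friction acts down the slope at its limiting value f = μN. Radially (horizontal, toward centre): N sinθ + μN cosθ = mv²/r. Vertically: N cosθ − μN sinθ = mg.
Dividing: v² = r g (sinθ + μcosθ)/(cosθ − μsinθ).
sinθ + μcosθ = 0.4478 + 0.100×0.8942 = 0.5372; cosθ − μsinθ = 0.8942 − 0.100×0.4478 = 0.8494.
v² = 172 × 9.8 × 0.5372/0.8494 = 1066 m²/s², so v = 32.65 m/s.

32.7 m/s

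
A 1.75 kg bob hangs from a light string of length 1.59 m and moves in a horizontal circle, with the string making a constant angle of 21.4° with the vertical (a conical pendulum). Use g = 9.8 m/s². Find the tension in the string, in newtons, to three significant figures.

18.4 N

Vertically the bob has no acceleration, so T cosθ = mg.
T = mg/cosθ = 1.75 × 9.8 / cos 21.4° = 17.15/0.9311 = 18.42 N.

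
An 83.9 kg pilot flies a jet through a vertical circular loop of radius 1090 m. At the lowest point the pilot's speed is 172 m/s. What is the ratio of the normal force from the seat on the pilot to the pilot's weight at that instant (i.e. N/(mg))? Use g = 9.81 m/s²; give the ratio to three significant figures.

At the bottom, N − mg = mv²/r, so N = m(v²/r + g) and N/(mg) = v²/(rg) + 1 = (172)²/(1090 × 9.81) + 1 = 2.767 + 1 = 3.767.

3.77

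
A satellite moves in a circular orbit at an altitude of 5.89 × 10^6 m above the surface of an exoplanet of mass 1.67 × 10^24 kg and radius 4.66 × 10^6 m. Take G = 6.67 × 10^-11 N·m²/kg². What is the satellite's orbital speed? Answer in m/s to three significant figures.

Orbital radius r = R + h = 4.66 × 10^6 + 5.89 × 10^6 = 1.055 × 10^7 m.
Gravity supplies the centripetal force: G M m / r² = m v² / r, so v = √(GM/r).
v = √(6.67 × 10^-11 × 1.67 × 10^24 / 1.055 × 10^7) = √(1.056 × 10^7) = 3249 m/s.

3250 m/s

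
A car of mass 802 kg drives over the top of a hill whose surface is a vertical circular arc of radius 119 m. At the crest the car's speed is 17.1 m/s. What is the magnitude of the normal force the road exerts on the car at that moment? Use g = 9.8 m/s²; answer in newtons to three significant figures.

At the crest the centripetal acceleration points downward (toward the centre of the arc), so mg − N = mv²/r.
N = m(g − v²/r) = 802 × (9.8 − (17.1)²/119) = 802 × (9.8 − 2.457) = 802 × 7.343 = 5889 N.

5890 N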